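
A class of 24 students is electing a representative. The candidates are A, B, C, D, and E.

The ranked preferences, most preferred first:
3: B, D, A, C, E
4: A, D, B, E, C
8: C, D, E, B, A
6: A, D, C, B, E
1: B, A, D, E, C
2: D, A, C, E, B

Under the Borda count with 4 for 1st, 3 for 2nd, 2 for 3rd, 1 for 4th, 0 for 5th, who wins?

A: 3×2 + 4×4 + 8×0 + 6×4 + 1×3 + 2×3 = 55
B: 3×4 + 4×2 + 8×1 + 6×1 + 1×4 + 2×0 = 38
C: 3×1 + 4×0 + 8×4 + 6×2 + 1×0 + 2×2 = 51
D: 3×3 + 4×3 + 8×3 + 6×3 + 1×2 + 2×4 = 73
E: 3×0 + 4×1 + 8×2 + 6×0 + 1×1 + 2×1 = 23

D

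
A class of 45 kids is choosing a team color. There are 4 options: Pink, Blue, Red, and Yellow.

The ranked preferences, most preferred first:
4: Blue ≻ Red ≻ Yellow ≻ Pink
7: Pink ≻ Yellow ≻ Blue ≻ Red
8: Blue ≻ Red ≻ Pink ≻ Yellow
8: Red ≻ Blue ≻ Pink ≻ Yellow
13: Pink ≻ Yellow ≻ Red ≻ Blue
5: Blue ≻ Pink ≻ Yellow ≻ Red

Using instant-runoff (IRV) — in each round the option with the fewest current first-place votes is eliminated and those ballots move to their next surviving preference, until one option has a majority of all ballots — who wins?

Blue

Round 1: Pink 20, Blue 17, Red 8, Yellow 0. Yellow eliminated.
Round 2: Pink 20, Blue 17, Red 8. Red eliminated.
Round 3: Pink 20, Blue 25. Blue has a majority (≥23).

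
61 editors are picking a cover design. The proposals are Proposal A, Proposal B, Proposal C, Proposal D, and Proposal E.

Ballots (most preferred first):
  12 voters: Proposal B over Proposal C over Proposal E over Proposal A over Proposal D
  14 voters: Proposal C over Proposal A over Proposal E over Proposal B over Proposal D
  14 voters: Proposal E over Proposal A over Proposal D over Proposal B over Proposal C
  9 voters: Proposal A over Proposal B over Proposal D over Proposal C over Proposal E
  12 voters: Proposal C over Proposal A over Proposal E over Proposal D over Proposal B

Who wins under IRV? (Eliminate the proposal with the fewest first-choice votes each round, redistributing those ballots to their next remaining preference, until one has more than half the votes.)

Round 1: Proposal A 9, Proposal B 12, Proposal C 26, Proposal D 0, Proposal E 14. Proposal D eliminated.
Round 2: Proposal A 9, Proposal B 12, Proposal C 26, Proposal E 14. Proposal A eliminated.
Round 3: Proposal B 21, Proposal C 26, Proposal E 14. Proposal E eliminated.
Round 4: Proposal B 35, Proposal C 26. Proposal B has a majority (≥31).

Proposal B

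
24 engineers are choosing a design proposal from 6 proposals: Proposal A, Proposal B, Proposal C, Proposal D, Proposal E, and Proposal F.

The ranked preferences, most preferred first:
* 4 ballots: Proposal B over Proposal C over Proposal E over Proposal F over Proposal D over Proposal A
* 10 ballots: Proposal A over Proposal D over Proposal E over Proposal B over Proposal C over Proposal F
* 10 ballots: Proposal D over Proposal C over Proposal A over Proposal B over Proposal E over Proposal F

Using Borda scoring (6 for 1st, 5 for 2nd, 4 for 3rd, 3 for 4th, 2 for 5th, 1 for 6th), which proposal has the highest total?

Proposal A: 4×1 + 10×6 + 10×4 = 104
Proposal B: 4×6 + 10×3 + 10×3 = 84
Proposal C: 4×5 + 10×2 + 10×5 = 90
Proposal D: 4×2 + 10×5 + 10×6 = 118
Proposal E: 4×4 + 10×4 + 10×2 = 76
Proposal F: 4×3 + 10×1 + 10×1 = 32

Proposal D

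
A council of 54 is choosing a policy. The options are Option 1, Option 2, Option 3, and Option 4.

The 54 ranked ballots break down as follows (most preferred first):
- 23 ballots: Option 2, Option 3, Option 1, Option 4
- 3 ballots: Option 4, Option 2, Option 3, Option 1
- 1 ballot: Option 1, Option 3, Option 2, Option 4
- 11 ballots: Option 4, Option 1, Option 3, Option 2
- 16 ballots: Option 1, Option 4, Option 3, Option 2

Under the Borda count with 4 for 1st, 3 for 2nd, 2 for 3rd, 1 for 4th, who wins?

Option 1: 23×2 + 3×1 + 1×4 + 11×3 + 16×4 = 150
Option 2: 23×4 + 3×3 + 1×2 + 11×1 + 16×1 = 130
Option 3: 23×3 + 3×2 + 1×3 + 11×2 + 16×2 = 132
Option 4: 23×1 + 3×4 + 1×1 + 11×4 + 16×3 = 128

Option 1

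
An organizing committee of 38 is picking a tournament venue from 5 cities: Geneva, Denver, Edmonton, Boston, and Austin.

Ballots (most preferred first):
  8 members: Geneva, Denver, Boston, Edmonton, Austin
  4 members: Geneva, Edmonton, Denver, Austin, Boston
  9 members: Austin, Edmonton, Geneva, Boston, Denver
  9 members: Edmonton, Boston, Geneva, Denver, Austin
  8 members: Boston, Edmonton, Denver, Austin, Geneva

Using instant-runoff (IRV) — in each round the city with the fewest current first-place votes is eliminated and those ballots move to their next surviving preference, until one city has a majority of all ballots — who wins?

Round 1: Geneva 12, Denver 0, Edmonton 9, Boston 8, Austin 9. Denver eliminated.
Round 2: Geneva 12, Edmonton 9, Boston 8, Austin 9. Boston eliminated.
Round 3: Geneva 12, Edmonton 17, Austin 9. Austin eliminated.
Round 4: Geneva 12, Edmonton 26. Edmonton has a majority (≥20).

Edmonton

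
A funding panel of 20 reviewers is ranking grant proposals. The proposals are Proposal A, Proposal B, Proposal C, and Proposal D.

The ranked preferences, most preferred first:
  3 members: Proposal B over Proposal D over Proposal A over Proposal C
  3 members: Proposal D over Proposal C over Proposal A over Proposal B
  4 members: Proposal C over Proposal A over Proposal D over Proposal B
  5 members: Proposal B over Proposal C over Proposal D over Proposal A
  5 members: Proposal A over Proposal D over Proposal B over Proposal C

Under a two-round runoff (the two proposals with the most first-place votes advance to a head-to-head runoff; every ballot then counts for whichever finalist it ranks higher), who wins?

Proposal A

Round 1 first-place votes: Proposal A 5, Proposal B 8, Proposal C 4, Proposal D 3. Proposal B and Proposal A advance.
Runoff: Proposal B is ranked above Proposal A on 8 ballots, Proposal A above Proposal B on 12.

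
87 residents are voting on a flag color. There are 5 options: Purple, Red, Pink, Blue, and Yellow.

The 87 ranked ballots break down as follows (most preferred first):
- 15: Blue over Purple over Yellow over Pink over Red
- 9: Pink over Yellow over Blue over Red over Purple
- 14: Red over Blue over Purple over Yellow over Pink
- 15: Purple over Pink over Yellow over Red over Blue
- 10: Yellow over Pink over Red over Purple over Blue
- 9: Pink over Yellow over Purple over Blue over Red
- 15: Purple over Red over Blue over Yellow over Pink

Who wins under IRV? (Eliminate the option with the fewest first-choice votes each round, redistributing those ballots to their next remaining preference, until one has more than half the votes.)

Round 1: Purple 30, Red 14, Pink 18, Blue 15, Yellow 10. Yellow eliminated.
Round 2: Purple 30, Red 14, Pink 28, Blue 15. Red eliminated.
Round 3: Purple 30, Pink 28, Blue 29. Pink eliminated.
Round 4: Purple 49, Blue 38. Purple has a majority (≥44).

Purple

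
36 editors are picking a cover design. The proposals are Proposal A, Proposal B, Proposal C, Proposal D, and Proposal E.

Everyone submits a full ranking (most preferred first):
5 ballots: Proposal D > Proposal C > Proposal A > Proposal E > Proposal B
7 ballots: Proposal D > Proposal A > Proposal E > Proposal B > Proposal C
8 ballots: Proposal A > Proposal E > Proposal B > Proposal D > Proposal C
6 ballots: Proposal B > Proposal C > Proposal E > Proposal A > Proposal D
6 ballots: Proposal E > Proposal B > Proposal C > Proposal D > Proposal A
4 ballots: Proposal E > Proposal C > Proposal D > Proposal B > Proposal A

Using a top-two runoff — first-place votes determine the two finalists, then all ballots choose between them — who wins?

Round 1 first-place votes: Proposal A 8, Proposal B 6, Proposal C 0, Proposal D 12, Proposal E 10. Proposal D and Proposal E advance.
Runoff: Proposal D is ranked above Proposal E on 12 ballots, Proposal E above Proposal D on 24.

Proposal E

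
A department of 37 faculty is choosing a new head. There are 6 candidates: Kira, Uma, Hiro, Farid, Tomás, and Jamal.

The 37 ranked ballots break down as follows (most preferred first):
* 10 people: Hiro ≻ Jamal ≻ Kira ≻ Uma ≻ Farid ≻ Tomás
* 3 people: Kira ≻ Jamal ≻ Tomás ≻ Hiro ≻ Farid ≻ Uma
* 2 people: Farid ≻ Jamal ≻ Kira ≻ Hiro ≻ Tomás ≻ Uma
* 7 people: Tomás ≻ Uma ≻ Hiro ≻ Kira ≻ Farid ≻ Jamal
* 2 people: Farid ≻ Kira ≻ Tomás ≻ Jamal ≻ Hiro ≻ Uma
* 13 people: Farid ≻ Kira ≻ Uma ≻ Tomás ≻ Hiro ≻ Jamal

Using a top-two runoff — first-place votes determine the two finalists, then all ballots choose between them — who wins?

Round 1 first-place votes: Kira 3, Uma 0, Hiro 10, Farid 17, Tomás 7, Jamal 0. Farid and Hiro advance.
Runoff: Farid is ranked above Hiro on 17 ballots, Hiro above Farid on 20.

Hiro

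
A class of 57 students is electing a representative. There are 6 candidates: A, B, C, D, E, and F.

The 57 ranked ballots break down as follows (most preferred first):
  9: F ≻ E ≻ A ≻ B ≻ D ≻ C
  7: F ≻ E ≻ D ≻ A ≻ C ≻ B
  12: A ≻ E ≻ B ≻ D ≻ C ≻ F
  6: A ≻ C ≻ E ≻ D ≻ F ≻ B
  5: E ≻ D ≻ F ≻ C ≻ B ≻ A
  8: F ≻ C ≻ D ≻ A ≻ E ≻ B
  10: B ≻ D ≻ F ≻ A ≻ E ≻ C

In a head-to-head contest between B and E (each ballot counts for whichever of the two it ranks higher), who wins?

E

B is ranked above E on 10 ballots; E above B on 47.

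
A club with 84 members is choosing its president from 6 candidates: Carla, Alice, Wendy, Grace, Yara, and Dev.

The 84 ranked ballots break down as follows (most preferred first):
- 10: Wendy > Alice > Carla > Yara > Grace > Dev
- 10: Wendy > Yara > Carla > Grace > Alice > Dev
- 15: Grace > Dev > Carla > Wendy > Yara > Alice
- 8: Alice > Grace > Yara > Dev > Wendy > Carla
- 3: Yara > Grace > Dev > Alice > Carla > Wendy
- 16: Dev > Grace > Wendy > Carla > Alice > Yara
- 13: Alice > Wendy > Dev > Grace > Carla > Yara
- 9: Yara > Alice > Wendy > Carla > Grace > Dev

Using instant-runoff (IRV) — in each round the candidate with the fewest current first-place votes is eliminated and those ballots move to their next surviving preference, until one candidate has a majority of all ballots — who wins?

Round 1: Carla 0, Alice 21, Wendy 20, Grace 15, Yara 12, Dev 16. Carla eliminated.
Round 2: Alice 21, Wendy 20, Grace 15, Yara 12, Dev 16. Yara eliminated.
Round 3: Alice 30, Wendy 20, Grace 18, Dev 16. Dev eliminated.
Round 4: Alice 30, Wendy 20, Grace 34. Wendy eliminated.
Round 5: Alice 40, Grace 44. Grace has a majority (≥43).

Grace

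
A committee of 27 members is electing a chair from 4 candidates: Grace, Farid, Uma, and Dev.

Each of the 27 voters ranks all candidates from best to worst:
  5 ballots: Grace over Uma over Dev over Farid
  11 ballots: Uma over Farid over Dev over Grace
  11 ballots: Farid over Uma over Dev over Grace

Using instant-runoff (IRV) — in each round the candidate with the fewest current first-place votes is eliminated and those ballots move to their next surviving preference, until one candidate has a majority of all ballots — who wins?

Uma

Round 1: Grace 5, Farid 11, Uma 11, Dev 0. Dev eliminated.
Round 2: Grace 5, Farid 11, Uma 11. Grace eliminated.
Round 3: Farid 11, Uma 16. Uma has a majority (≥14).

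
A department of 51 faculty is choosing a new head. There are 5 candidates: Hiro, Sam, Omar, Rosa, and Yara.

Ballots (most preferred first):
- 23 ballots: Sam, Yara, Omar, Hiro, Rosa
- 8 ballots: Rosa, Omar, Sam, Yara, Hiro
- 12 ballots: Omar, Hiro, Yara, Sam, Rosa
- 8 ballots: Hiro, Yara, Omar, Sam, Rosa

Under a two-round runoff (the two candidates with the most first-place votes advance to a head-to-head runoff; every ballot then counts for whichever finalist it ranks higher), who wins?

Round 1 first-place votes: Hiro 8, Sam 23, Omar 12, Rosa 8, Yara 0. Sam and Omar advance.
Runoff: Sam is ranked above Omar on 23 ballots, Omar above Sam on 28.

Omar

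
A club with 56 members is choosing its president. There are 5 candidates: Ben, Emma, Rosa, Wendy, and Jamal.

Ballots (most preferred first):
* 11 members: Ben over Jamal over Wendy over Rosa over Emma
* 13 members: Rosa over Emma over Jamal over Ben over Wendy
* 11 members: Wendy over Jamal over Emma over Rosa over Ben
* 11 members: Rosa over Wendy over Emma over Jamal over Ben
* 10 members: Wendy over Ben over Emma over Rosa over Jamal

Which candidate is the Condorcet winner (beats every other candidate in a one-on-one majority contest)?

Wendy

Wendy vs Ben: 32–24
Wendy vs Emma: 43–13
Wendy vs Rosa: 32–24
Wendy vs Jamal: 32–24
Wendy beats every other candidate.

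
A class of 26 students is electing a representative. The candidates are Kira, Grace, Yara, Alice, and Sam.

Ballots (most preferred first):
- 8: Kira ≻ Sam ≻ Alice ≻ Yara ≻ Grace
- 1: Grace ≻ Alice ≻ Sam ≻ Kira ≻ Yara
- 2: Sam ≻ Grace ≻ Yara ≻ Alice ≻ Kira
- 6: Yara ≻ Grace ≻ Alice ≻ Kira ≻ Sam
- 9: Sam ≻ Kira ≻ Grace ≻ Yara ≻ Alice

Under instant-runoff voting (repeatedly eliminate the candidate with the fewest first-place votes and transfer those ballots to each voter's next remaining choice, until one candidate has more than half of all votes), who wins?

Round 1: Kira 8, Grace 1, Yara 6, Alice 0, Sam 11. Alice eliminated.
Round 2: Kira 8, Grace 1, Yara 6, Sam 11. Grace eliminated.
Round 3: Kira 8, Yara 6, Sam 12. Yara eliminated.
Round 4: Kira 14, Sam 12. Kira has a majority (≥14).

Kira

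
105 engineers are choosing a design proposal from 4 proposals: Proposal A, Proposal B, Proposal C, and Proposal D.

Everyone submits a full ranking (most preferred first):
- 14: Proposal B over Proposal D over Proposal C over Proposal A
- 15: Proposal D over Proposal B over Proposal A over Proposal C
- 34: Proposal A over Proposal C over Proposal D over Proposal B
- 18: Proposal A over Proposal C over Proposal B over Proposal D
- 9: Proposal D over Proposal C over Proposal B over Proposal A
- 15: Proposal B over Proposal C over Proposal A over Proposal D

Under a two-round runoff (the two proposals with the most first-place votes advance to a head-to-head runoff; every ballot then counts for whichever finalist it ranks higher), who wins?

Round 1 first-place votes: Proposal A 52, Proposal B 29, Proposal C 0, Proposal D 24. Proposal A and Proposal B advance.
Runoff: Proposal A is ranked above Proposal B on 52 ballots, Proposal B above Proposal A on 53.

Proposal B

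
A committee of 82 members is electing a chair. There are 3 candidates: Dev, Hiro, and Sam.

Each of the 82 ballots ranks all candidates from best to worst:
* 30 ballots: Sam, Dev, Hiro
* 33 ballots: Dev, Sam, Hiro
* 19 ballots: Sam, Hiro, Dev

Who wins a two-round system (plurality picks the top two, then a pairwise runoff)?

Sam

Round 1 first-place votes: Dev 33, Hiro 0, Sam 49. Sam and Dev advance.
Runoff: Sam is ranked above Dev on 49 ballots, Dev above Sam on 33.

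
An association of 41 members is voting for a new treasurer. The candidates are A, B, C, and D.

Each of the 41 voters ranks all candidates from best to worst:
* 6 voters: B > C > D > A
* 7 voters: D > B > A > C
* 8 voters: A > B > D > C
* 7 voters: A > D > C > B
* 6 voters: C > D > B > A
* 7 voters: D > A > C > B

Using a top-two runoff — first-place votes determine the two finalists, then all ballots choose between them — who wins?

Round 1 first-place votes: A 15, B 6, C 6, D 14. A and D advance.
Runoff: A is ranked above D on 15 ballots, D above A on 26.

D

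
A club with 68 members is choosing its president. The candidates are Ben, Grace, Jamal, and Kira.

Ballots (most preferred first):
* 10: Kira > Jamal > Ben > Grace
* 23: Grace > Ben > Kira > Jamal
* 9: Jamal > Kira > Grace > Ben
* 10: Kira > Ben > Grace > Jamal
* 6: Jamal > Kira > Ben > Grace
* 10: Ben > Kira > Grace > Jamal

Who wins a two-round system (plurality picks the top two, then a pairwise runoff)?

Kira

Round 1 first-place votes: Ben 10, Grace 23, Jamal 15, Kira 20. Grace and Kira advance.
Runoff: Grace is ranked above Kira on 23 ballots, Kira above Grace on 45.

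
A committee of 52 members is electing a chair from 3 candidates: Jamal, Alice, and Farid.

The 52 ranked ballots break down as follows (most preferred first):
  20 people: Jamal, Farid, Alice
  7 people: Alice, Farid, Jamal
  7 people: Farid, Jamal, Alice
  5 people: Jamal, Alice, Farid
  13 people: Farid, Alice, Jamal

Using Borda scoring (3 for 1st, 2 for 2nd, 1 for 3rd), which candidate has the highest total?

Farid

Jamal: 20×3 + 7×1 + 7×2 + 5×3 + 13×1 = 109
Alice: 20×1 + 7×3 + 7×1 + 5×2 + 13×2 = 84
Farid: 20×2 + 7×2 + 7×3 + 5×1 + 13×3 = 119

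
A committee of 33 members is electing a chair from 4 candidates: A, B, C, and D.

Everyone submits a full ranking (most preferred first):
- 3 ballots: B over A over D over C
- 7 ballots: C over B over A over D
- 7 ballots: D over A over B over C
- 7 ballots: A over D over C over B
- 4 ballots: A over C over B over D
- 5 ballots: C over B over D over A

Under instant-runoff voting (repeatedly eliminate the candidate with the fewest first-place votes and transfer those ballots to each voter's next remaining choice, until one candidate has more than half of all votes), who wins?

Round 1: A 11, B 3, C 12, D 7. B eliminated.
Round 2: A 14, C 12, D 7. D eliminated.
Round 3: A 21, C 12. A has a majority (≥17).

A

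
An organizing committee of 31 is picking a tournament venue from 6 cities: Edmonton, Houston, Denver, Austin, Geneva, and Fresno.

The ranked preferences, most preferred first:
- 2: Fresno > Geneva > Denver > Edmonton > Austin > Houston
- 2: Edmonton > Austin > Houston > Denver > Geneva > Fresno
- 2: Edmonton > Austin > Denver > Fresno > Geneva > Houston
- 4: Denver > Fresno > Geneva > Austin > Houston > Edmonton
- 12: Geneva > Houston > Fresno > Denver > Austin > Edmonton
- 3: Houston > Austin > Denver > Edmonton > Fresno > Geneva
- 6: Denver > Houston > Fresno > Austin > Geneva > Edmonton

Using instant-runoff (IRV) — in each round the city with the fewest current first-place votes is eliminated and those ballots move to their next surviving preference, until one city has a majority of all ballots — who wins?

Round 1: Edmonton 4, Houston 3, Denver 10, Austin 0, Geneva 12, Fresno 2. Austin eliminated.
Round 2: Edmonton 4, Houston 3, Denver 10, Geneva 12, Fresno 2. Fresno eliminated.
Round 3: Edmonton 4, Houston 3, Denver 10, Geneva 14. Houston eliminated.
Round 4: Edmonton 4, Denver 13, Geneva 14. Edmonton eliminated.
Round 5: Denver 17, Geneva 14. Denver has a majority (≥16).

Denver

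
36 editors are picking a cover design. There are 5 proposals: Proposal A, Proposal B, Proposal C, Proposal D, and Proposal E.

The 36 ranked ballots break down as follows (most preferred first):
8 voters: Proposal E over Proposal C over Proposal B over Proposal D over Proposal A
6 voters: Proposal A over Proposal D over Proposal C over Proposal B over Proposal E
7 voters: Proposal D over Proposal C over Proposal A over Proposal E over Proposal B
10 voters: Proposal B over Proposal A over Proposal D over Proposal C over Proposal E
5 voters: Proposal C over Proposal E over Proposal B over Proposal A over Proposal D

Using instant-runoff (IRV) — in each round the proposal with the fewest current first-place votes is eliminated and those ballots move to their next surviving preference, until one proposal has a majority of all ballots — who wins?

Round 1: Proposal A 6, Proposal B 10, Proposal C 5, Proposal D 7, Proposal E 8. Proposal C eliminated.
Round 2: Proposal A 6, Proposal B 10, Proposal D 7, Proposal E 13. Proposal A eliminated.
Round 3: Proposal B 10, Proposal D 13, Proposal E 13. Proposal B eliminated.
Round 4: Proposal D 23, Proposal E 13. Proposal D has a majority (≥19).

Proposal D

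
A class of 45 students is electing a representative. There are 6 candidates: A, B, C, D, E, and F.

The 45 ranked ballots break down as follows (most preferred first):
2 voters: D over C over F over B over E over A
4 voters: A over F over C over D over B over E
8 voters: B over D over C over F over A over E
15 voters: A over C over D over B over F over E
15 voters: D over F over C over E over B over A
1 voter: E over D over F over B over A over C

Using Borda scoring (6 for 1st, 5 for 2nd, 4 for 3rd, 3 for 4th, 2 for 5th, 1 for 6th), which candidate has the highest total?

D

A: 2×1 + 4×6 + 8×2 + 15×6 + 15×1 + 1×2 = 149
B: 2×3 + 4×2 + 8×6 + 15×3 + 15×2 + 1×3 = 140
C: 2×5 + 4×4 + 8×4 + 15×5 + 15×4 + 1×1 = 194
D: 2×6 + 4×3 + 8×5 + 15×4 + 15×6 + 1×5 = 219
E: 2×2 + 4×1 + 8×1 + 15×1 + 15×3 + 1×6 = 82
F: 2×4 + 4×5 + 8×3 + 15×2 + 15×5 + 1×4 = 161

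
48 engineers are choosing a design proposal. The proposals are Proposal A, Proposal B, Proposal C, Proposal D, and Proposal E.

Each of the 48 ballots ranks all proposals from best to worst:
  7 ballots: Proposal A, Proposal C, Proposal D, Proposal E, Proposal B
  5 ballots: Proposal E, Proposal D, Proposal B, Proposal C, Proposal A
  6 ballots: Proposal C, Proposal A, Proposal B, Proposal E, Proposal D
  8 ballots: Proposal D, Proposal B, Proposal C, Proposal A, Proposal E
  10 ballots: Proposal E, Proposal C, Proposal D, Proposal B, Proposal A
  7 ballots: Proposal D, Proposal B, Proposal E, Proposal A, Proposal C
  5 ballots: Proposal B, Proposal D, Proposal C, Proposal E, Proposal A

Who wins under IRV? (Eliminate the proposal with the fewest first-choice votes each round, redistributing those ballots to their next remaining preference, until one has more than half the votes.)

Round 1: Proposal A 7, Proposal B 5, Proposal C 6, Proposal D 15, Proposal E 15. Proposal B eliminated.
Round 2: Proposal A 7, Proposal C 6, Proposal D 20, Proposal E 15. Proposal C eliminated.
Round 3: Proposal A 13, Proposal D 20, Proposal E 15. Proposal A eliminated.
Round 4: Proposal D 27, Proposal E 21. Proposal D has a majority (≥25).

Proposal D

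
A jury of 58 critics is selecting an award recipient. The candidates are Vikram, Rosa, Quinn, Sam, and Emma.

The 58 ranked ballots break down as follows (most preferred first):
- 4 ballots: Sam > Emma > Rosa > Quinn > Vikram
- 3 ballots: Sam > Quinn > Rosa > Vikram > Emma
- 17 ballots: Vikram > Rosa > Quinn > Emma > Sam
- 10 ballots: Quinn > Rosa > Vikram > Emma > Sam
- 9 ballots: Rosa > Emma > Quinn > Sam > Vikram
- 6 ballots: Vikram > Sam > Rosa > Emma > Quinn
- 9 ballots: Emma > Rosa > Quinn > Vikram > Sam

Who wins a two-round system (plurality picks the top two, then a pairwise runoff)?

Quinn

Round 1 first-place votes: Vikram 23, Rosa 9, Quinn 10, Sam 7, Emma 9. Vikram and Quinn advance.
Runoff: Vikram is ranked above Quinn on 23 ballots, Quinn above Vikram on 35.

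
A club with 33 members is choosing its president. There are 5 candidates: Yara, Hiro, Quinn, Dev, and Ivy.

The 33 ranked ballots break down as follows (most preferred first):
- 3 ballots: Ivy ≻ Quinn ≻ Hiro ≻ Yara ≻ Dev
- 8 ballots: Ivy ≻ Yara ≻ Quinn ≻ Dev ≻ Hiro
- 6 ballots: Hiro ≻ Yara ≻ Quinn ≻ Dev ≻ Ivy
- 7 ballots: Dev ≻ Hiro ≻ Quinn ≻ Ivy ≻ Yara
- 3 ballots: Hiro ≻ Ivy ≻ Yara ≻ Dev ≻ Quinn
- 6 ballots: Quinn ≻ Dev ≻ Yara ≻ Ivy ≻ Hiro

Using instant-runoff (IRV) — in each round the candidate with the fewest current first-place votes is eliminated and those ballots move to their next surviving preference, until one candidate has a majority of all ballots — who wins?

Dev

Round 1: Yara 0, Hiro 9, Quinn 6, Dev 7, Ivy 11. Yara eliminated.
Round 2: Hiro 9, Quinn 6, Dev 7, Ivy 11. Quinn eliminated.
Round 3: Hiro 9, Dev 13, Ivy 11. Hiro eliminated.
Round 4: Dev 19, Ivy 14. Dev has a majority (≥17).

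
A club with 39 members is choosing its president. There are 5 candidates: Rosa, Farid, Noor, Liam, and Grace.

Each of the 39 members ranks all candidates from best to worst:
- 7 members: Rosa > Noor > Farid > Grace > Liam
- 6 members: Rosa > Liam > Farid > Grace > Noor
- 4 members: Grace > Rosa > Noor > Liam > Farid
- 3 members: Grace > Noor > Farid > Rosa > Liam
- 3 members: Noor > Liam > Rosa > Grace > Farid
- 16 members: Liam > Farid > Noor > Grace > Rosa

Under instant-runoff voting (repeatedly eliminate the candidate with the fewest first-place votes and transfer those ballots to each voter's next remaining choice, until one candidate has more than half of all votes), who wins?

Rosa

Round 1: Rosa 13, Farid 0, Noor 3, Liam 16, Grace 7. Farid eliminated.
Round 2: Rosa 13, Noor 3, Liam 16, Grace 7. Noor eliminated.
Round 3: Rosa 13, Liam 19, Grace 7. Grace eliminated.
Round 4: Rosa 20, Liam 19. Rosa has a majority (≥20).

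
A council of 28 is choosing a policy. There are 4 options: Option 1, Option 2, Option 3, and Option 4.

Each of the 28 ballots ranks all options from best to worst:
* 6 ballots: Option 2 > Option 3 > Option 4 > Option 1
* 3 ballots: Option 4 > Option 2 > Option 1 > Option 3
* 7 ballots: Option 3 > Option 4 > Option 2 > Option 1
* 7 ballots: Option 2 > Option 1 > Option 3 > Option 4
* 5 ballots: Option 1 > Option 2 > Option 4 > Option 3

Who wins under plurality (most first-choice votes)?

Option 2

First-place votes: Option 1 5, Option 2 13, Option 3 7, Option 4 3.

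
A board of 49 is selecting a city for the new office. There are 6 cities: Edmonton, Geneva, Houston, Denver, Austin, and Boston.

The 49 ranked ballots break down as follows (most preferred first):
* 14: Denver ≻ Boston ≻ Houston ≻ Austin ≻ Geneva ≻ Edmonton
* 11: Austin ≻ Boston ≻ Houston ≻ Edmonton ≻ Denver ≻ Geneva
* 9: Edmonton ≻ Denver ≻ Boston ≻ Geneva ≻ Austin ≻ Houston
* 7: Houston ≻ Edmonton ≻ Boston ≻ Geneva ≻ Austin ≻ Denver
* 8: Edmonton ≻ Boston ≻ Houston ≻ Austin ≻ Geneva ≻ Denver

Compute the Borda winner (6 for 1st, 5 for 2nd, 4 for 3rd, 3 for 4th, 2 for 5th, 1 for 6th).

Boston

Edmonton: 14×1 + 11×3 + 9×6 + 7×5 + 8×6 = 184
Geneva: 14×2 + 11×1 + 9×3 + 7×3 + 8×2 = 103
Houston: 14×4 + 11×4 + 9×1 + 7×6 + 8×4 = 183
Denver: 14×6 + 11×2 + 9×5 + 7×1 + 8×1 = 166
Austin: 14×3 + 11×6 + 9×2 + 7×2 + 8×3 = 164
Boston: 14×5 + 11×5 + 9×4 + 7×4 + 8×5 = 229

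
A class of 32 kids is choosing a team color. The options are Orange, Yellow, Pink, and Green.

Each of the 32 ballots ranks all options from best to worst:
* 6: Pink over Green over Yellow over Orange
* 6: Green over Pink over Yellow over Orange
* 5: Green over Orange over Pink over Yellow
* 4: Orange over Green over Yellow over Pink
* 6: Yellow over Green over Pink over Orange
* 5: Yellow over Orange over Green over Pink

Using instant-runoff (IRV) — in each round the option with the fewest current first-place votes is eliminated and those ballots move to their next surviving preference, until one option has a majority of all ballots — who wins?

Green

Round 1: Orange 4, Yellow 11, Pink 6, Green 11. Orange eliminated.
Round 2: Yellow 11, Pink 6, Green 15. Pink eliminated.
Round 3: Yellow 11, Green 21. Green has a majority (≥17).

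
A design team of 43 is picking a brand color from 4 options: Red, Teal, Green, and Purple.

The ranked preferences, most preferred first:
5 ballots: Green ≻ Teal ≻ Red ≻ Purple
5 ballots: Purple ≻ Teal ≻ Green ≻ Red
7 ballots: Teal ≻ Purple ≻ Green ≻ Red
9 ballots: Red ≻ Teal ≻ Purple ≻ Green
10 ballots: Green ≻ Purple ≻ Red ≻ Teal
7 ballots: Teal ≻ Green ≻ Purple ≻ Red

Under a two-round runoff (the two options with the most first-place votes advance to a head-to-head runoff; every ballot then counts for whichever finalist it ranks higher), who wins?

Round 1 first-place votes: Red 9, Teal 14, Green 15, Purple 5. Green and Teal advance.
Runoff: Green is ranked above Teal on 15 ballots, Teal above Green on 28.

Teal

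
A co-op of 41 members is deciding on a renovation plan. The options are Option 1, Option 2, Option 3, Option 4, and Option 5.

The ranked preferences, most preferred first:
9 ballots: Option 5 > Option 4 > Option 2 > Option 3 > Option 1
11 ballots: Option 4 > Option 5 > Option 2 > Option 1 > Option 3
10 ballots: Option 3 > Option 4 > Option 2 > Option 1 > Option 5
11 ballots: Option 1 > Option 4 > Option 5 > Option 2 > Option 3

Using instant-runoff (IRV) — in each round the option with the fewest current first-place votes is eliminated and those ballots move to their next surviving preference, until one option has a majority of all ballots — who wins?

Option 4

Round 1: Option 1 11, Option 2 0, Option 3 10, Option 4 11, Option 5 9. Option 2 eliminated.
Round 2: Option 1 11, Option 3 10, Option 4 11, Option 5 9. Option 5 eliminated.
Round 3: Option 1 11, Option 3 10, Option 4 20. Option 3 eliminated.
Round 4: Option 1 11, Option 4 30. Option 4 has a majority (≥21).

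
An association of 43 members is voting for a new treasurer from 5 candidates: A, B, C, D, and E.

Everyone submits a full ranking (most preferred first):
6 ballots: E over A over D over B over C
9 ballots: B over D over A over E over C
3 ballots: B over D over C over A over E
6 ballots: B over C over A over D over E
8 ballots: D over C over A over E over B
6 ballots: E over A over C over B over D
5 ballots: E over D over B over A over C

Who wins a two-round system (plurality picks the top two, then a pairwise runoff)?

Round 1 first-place votes: A 0, B 18, C 0, D 8, E 17. B and E advance.
Runoff: B is ranked above E on 18 ballots, E above B on 25.

E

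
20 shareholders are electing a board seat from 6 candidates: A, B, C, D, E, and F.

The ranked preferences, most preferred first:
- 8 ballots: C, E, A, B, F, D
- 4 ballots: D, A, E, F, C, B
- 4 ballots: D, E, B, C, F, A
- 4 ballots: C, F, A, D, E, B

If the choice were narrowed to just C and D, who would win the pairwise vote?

C is ranked above D on 12 ballots; D above C on 8.

C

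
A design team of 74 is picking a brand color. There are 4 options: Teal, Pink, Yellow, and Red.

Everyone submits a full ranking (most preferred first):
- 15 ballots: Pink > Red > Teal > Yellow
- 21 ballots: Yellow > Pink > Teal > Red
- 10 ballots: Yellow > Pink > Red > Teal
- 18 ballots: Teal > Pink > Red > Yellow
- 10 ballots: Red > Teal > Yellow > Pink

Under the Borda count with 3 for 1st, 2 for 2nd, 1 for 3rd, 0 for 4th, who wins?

Pink

Teal: 15×1 + 21×1 + 10×0 + 18×3 + 10×2 = 110
Pink: 15×3 + 21×2 + 10×2 + 18×2 + 10×0 = 143
Yellow: 15×0 + 21×3 + 10×3 + 18×0 + 10×1 = 103
Red: 15×2 + 21×0 + 10×1 + 18×1 + 10×3 = 88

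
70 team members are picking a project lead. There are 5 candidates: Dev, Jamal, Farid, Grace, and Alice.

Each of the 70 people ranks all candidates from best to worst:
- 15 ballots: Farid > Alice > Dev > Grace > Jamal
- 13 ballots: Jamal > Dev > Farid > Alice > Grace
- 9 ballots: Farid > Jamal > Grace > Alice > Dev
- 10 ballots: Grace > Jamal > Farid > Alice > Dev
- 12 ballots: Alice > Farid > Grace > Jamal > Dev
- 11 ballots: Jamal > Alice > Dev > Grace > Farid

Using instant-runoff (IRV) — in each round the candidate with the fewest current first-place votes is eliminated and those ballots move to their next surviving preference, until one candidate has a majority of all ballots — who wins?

Farid

Round 1: Dev 0, Jamal 24, Farid 24, Grace 10, Alice 12. Dev eliminated.
Round 2: Jamal 24, Farid 24, Grace 10, Alice 12. Grace eliminated.
Round 3: Jamal 34, Farid 24, Alice 12. Alice eliminated.
Round 4: Jamal 34, Farid 36. Farid has a majority (≥36).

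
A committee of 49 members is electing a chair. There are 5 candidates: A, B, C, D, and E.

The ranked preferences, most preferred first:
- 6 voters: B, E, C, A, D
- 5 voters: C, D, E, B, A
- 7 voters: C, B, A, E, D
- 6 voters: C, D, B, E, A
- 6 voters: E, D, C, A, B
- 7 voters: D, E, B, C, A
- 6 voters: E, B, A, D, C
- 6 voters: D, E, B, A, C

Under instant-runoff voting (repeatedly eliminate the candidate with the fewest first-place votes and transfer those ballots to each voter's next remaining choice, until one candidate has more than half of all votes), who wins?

Round 1: A 0, B 6, C 18, D 13, E 12. A eliminated.
Round 2: B 6, C 18, D 13, E 12. B eliminated.
Round 3: C 18, D 13, E 18. D eliminated.
Round 4: C 18, E 31. E has a majority (≥25).

E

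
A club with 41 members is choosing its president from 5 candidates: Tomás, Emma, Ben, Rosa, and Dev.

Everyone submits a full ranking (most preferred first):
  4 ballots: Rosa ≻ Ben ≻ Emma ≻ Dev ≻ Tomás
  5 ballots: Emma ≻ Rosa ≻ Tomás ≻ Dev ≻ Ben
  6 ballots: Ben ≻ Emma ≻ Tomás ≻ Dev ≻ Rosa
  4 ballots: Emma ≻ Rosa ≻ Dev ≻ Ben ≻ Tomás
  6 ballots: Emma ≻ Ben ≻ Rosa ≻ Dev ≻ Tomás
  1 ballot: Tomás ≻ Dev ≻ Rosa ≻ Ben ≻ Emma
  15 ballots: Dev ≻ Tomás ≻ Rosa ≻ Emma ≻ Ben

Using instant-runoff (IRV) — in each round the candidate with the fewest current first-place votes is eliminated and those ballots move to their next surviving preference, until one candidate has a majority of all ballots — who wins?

Round 1: Tomás 1, Emma 15, Ben 6, Rosa 4, Dev 15. Tomás eliminated.
Round 2: Emma 15, Ben 6, Rosa 4, Dev 16. Rosa eliminated.
Round 3: Emma 15, Ben 10, Dev 16. Ben eliminated.
Round 4: Emma 25, Dev 16. Emma has a majority (≥21).

Emma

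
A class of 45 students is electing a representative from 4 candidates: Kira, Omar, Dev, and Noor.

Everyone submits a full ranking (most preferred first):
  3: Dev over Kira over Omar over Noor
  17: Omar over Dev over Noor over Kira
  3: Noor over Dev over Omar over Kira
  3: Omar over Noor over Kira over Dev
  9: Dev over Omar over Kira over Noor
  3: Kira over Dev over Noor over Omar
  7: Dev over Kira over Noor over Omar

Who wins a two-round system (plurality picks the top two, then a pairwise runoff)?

Dev

Round 1 first-place votes: Kira 3, Omar 20, Dev 19, Noor 3. Omar and Dev advance.
Runoff: Omar is ranked above Dev on 20 ballots, Dev above Omar on 25.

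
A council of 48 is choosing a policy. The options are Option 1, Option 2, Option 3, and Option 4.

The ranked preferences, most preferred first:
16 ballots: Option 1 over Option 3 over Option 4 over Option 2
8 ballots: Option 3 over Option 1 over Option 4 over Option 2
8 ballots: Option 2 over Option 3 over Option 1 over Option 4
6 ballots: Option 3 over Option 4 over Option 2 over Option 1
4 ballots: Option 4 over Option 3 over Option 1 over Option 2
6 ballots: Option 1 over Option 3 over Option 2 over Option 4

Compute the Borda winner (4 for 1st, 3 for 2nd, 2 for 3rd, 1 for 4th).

Option 1: 16×4 + 8×3 + 8×2 + 6×1 + 4×2 + 6×4 = 142
Option 2: 16×1 + 8×1 + 8×4 + 6×2 + 4×1 + 6×2 = 84
Option 3: 16×3 + 8×4 + 8×3 + 6×4 + 4×3 + 6×3 = 158
Option 4: 16×2 + 8×2 + 8×1 + 6×3 + 4×4 + 6×1 = 96

Option 3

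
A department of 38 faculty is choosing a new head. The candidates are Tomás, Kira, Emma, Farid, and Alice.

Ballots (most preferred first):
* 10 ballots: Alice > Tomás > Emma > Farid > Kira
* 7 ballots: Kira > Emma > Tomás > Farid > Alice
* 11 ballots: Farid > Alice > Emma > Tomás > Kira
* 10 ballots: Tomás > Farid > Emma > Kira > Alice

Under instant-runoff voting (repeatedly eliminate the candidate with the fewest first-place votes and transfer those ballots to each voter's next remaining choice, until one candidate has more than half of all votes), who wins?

Tomás

Round 1: Tomás 10, Kira 7, Emma 0, Farid 11, Alice 10. Emma eliminated.
Round 2: Tomás 10, Kira 7, Farid 11, Alice 10. Kira eliminated.
Round 3: Tomás 17, Farid 11, Alice 10. Alice eliminated.
Round 4: Tomás 27, Farid 11. Tomás has a majority (≥20).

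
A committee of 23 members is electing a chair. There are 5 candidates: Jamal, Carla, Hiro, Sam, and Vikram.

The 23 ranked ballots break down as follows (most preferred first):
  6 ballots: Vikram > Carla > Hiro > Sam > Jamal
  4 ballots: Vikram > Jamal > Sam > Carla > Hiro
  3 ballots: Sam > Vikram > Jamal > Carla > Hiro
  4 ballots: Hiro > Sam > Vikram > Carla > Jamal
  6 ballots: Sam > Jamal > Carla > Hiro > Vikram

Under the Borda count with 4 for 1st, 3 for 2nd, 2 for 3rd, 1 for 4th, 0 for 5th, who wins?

Sam

Jamal: 6×0 + 4×3 + 3×2 + 4×0 + 6×3 = 36
Carla: 6×3 + 4×1 + 3×1 + 4×1 + 6×2 = 41
Hiro: 6×2 + 4×0 + 3×0 + 4×4 + 6×1 = 34
Sam: 6×1 + 4×2 + 3×4 + 4×3 + 6×4 = 62
Vikram: 6×4 + 4×4 + 3×3 + 4×2 + 6×0 = 57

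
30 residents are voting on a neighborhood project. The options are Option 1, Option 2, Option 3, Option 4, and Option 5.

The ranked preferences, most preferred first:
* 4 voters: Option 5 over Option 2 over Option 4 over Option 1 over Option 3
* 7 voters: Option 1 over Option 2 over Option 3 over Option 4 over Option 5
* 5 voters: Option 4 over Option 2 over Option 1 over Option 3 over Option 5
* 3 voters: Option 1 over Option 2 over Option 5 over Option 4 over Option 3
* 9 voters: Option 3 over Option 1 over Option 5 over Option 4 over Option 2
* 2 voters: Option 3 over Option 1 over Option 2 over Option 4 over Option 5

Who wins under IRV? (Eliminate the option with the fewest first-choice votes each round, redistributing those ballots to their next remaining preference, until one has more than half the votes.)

Round 1: Option 1 10, Option 2 0, Option 3 11, Option 4 5, Option 5 4. Option 2 eliminated.
Round 2: Option 1 10, Option 3 11, Option 4 5, Option 5 4. Option 5 eliminated.
Round 3: Option 1 10, Option 3 11, Option 4 9. Option 4 eliminated.
Round 4: Option 1 19, Option 3 11. Option 1 has a majority (≥16).

Option 1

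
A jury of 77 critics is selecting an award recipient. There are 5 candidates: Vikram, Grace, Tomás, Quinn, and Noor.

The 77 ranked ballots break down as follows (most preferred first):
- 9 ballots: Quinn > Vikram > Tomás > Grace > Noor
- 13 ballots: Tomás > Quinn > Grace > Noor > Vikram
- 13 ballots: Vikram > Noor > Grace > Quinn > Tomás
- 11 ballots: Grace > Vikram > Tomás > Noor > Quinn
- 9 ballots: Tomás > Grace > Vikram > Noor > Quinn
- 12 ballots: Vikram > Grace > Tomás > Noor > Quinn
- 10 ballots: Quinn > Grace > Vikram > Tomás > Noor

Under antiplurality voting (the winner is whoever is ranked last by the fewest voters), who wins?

Grace

Last-place votes: Vikram 13, Grace 0, Tomás 13, Quinn 32, Noor 19.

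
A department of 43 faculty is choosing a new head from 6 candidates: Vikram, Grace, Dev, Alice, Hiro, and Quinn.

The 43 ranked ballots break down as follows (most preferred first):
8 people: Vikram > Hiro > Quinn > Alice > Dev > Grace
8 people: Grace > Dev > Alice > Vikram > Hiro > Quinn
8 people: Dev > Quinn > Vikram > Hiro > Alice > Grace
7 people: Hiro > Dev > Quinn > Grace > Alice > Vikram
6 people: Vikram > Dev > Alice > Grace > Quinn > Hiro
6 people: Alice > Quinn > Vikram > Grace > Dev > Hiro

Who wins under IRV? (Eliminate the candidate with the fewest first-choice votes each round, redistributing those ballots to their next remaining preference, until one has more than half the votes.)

Round 1: Vikram 14, Grace 8, Dev 8, Alice 6, Hiro 7, Quinn 0. Quinn eliminated.
Round 2: Vikram 14, Grace 8, Dev 8, Alice 6, Hiro 7. Alice eliminated.
Round 3: Vikram 20, Grace 8, Dev 8, Hiro 7. Hiro eliminated.
Round 4: Vikram 20, Grace 8, Dev 15. Grace eliminated.
Round 5: Vikram 20, Dev 23. Dev has a majority (≥22).

Dev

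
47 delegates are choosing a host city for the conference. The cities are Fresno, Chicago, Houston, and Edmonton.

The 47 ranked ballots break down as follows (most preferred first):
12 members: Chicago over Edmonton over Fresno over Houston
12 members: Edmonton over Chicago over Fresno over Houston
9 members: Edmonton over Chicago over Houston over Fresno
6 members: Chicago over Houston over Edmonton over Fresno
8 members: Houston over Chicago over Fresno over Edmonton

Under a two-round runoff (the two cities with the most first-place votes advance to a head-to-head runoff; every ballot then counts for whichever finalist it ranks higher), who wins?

Round 1 first-place votes: Fresno 0, Chicago 18, Houston 8, Edmonton 21. Edmonton and Chicago advance.
Runoff: Edmonton is ranked above Chicago on 21 ballots, Chicago above Edmonton on 26.

Chicago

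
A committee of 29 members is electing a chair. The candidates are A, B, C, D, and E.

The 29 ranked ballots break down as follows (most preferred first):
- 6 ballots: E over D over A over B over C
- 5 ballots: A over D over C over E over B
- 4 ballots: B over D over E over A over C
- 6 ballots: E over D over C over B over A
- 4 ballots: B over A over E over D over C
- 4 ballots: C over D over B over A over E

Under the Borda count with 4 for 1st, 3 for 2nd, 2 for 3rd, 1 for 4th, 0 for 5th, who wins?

A: 6×2 + 5×4 + 4×1 + 6×0 + 4×3 + 4×1 = 52
B: 6×1 + 5×0 + 4×4 + 6×1 + 4×4 + 4×2 = 52
C: 6×0 + 5×2 + 4×0 + 6×2 + 4×0 + 4×4 = 38
D: 6×3 + 5×3 + 4×3 + 6×3 + 4×1 + 4×3 = 79
E: 6×4 + 5×1 + 4×2 + 6×4 + 4×2 + 4×0 = 69

D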